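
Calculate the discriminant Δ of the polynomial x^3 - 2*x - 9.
Δ = -2155

For a depressed cubic x^3 + p x + q the discriminant is Δ = -4 p^3 - 27 q^2 = -4*(-2)^3 - 27*(-9)^2 = 32 - 2187 = -2155.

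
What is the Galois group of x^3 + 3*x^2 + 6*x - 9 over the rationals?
Gal(K/Q) = S_3 (symmetric group of order 6)

Compute the discriminant of x^3 + (3)*x^2 + (6)*x + (-9): Δ = -4671. Since Δ is not a rational square, the Galois group is not contained in A_3; it must be the full S_3 (irreducibility of the cubic rules out anything smaller).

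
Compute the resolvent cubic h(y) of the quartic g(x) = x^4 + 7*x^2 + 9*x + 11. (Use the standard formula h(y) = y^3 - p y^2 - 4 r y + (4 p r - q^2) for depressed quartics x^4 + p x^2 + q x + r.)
h(y) = y^3 - 7*y^2 - 44*y + 227

Identify coefficients: p = 7, q = 9, r = 11.
Plug into h(y) = y^3 - p y^2 - 4 r y + (4 p r - q^2):
  h(y) = y^3 - (7) y^2 - 4*(11) y + (4*(7)*(11) - (9)^2)
       = y^3 + (-7) y^2 + (-44) y + (227).
Simplifying: h(y) = y^3 - 7*y^2 - 44*y + 227.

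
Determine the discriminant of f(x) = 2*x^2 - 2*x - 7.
Δ = 60

For a quadratic a x^2 + b x + c the discriminant is Δ = b^2 - 4ac = (-2)^2 - 4*(2)*(-7) = 4 - (-56) = 60.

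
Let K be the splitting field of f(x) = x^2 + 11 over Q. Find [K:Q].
[K:Q] = 2

The discriminant of x^2 + (0)*x + (11) is b^2 - 4c = 0 - (44) = -44. Since -44 is not a perfect square in Q, the polynomial is irreducible over Q. Its two roots generate a degree-2 extension, so [K:Q] = 2.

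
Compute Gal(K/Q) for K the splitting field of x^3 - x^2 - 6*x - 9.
Gal(K/Q) = S_3 (symmetric group of order 6)

Compute the discriminant of x^3 + (-1)*x^2 + (-6)*x + (-9): Δ = -2295. Since Δ is not a rational square, the Galois group is not contained in A_3; it must be the full S_3 (irreducibility of the cubic rules out anything smaller).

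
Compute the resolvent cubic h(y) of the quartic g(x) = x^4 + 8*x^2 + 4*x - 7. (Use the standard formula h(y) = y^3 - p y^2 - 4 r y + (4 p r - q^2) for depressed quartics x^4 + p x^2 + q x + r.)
h(y) = y^3 - 8*y^2 + 28*y - 240

Identify coefficients: p = 8, q = 4, r = -7.
Plug into h(y) = y^3 - p y^2 - 4 r y + (4 p r - q^2):
  h(y) = y^3 - (8) y^2 - 4*(-7) y + (4*(8)*(-7) - (4)^2)
       = y^3 + (-8) y^2 + (28) y + (-240).
Simplifying: h(y) = y^3 - 8*y^2 + 28*y - 240.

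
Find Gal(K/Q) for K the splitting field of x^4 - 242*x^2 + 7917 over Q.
Gal(K/Q) = V_4 (Klein four-group, Z/2Z × Z/2Z)

f factors as (x^2 - 39)(x^2 - 203), so the splitting field is K = Q(sqrt(39), sqrt(203)). The elements 39, 203, 7917 are all non-squares in Q, so sqrt(39) and sqrt(203) generate independent quadratic extensions. Thus [K:Q] = 4 and Gal(K/Q) is generated by the two order-2 automorphisms sqrt(39) ↦ -sqrt(39) and sqrt(203) ↦ -sqrt(203), giving V_4.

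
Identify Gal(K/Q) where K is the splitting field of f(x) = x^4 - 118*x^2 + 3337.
Gal(K/Q) = V_4 (Klein four-group, Z/2Z × Z/2Z)

f factors as (x^2 - 71)(x^2 - 47), so the splitting field is K = Q(sqrt(71), sqrt(47)). The elements 71, 47, 3337 are all non-squares in Q, so sqrt(71) and sqrt(47) generate independent quadratic extensions. Thus [K:Q] = 4 and Gal(K/Q) is generated by the two order-2 automorphisms sqrt(71) ↦ -sqrt(71) and sqrt(47) ↦ -sqrt(47), giving V_4.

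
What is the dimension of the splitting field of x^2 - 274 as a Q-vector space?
[K:Q] = 2

The polynomial x^2 - 274 is irreducible over Q since 274 is not a perfect square. Its splitting field is Q(sqrt(274)), which has degree 2 over Q.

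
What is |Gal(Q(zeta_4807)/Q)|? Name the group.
|Gal(Q(zeta_4807)/Q)| = phi(4807) = 3960; group ≅ (Z/4807Z)^* ≅ Z/10Z × Z/18Z × Z/22Z

The n-th cyclotomic polynomial Φ_4807(x) is the minimal polynomial of zeta_4807 over Q and has degree phi(4807) = 3960. So Q(zeta_4807) is a degree-3960 Galois extension with Galois group (Z/4807Z)^*. By CRT, (Z/4807Z)^* ≅ (Z/11Z)^* × (Z/19Z)^* × (Z/23Z)^*. Each prime-power unit group is (Z/11Z)^* ≅ Z/10Z; (Z/19Z)^* ≅ Z/18Z; (Z/23Z)^* ≅ Z/22Z. Hence Gal(Q(zeta_4807)/Q) ≅ Z/10Z × Z/18Z × Z/22Z.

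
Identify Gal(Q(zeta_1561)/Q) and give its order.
|Gal(Q(zeta_1561)/Q)| = phi(1561) = 1332; group ≅ (Z/1561Z)^* ≅ Z/6Z × Z/222Z

The n-th cyclotomic polynomial Φ_1561(x) is the minimal polynomial of zeta_1561 over Q and has degree phi(1561) = 1332. So Q(zeta_1561) is a degree-1332 Galois extension with Galois group (Z/1561Z)^*. By CRT, (Z/1561Z)^* ≅ (Z/7Z)^* × (Z/223Z)^*. Each prime-power unit group is (Z/7Z)^* ≅ Z/6Z; (Z/223Z)^* ≅ Z/222Z. Hence Gal(Q(zeta_1561)/Q) ≅ Z/6Z × Z/222Z.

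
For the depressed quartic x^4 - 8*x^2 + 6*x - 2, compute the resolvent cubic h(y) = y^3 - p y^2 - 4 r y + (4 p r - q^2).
h(y) = y^3 + 8*y^2 + 8*y + 28

Identify coefficients: p = -8, q = 6, r = -2.
Plug into h(y) = y^3 - p y^2 - 4 r y + (4 p r - q^2):
  h(y) = y^3 - (-8) y^2 - 4*(-2) y + (4*(-8)*(-2) - (6)^2)
       = y^3 + (8) y^2 + (8) y + (28).
Simplifying: h(y) = y^3 + 8*y^2 + 8*y + 28.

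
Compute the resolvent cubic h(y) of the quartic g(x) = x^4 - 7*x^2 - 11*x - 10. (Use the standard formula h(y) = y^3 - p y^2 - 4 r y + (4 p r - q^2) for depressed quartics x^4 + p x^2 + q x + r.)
h(y) = y^3 + 7*y^2 + 40*y + 159

Identify coefficients: p = -7, q = -11, r = -10.
Plug into h(y) = y^3 - p y^2 - 4 r y + (4 p r - q^2):
  h(y) = y^3 - (-7) y^2 - 4*(-10) y + (4*(-7)*(-10) - (-11)^2)
       = y^3 + (7) y^2 + (40) y + (159).
Simplifying: h(y) = y^3 + 7*y^2 + 40*y + 159.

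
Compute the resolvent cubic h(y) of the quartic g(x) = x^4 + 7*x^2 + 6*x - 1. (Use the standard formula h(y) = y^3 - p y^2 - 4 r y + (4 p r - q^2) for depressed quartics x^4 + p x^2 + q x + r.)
h(y) = y^3 - 7*y^2 + 4*y - 64

Identify coefficients: p = 7, q = 6, r = -1.
Plug into h(y) = y^3 - p y^2 - 4 r y + (4 p r - q^2):
  h(y) = y^3 - (7) y^2 - 4*(-1) y + (4*(7)*(-1) - (6)^2)
       = y^3 + (-7) y^2 + (4) y + (-64).
Simplifying: h(y) = y^3 - 7*y^2 + 4*y - 64.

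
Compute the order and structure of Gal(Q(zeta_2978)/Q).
|Gal(Q(zeta_2978)/Q)| = phi(2978) = 1488; group ≅ (Z/2978Z)^* ≅ Z/1488Z

The n-th cyclotomic polynomial Φ_2978(x) is the minimal polynomial of zeta_2978 over Q and has degree phi(2978) = 1488. So Q(zeta_2978) is a degree-1488 Galois extension with Galois group (Z/2978Z)^*. By CRT, (Z/2978Z)^* ≅ (Z/2Z)^* × (Z/1489Z)^*. Each prime-power unit group is (Z/2Z)^* ≅ trivial group (order 1); (Z/1489Z)^* ≅ Z/1488Z. Hence Gal(Q(zeta_2978)/Q) ≅ Z/1488Z.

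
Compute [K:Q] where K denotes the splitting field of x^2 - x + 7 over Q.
[K:Q] = 2

The discriminant of x^2 + (-1)*x + (7) is b^2 - 4c = 1 - (28) = -27. Since -27 is not a perfect square in Q, the polynomial is irreducible over Q. Its two roots generate a degree-2 extension, so [K:Q] = 2.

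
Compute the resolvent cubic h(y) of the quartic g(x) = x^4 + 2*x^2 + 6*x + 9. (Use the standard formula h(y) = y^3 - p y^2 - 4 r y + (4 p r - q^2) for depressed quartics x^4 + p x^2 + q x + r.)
h(y) = y^3 - 2*y^2 - 36*y + 36

Identify coefficients: p = 2, q = 6, r = 9.
Plug into h(y) = y^3 - p y^2 - 4 r y + (4 p r - q^2):
  h(y) = y^3 - (2) y^2 - 4*(9) y + (4*(2)*(9) - (6)^2)
       = y^3 + (-2) y^2 + (-36) y + (36).
Simplifying: h(y) = y^3 - 2*y^2 - 36*y + 36.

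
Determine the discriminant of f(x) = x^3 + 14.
Δ = -5292

For a depressed cubic x^3 + p x + q the discriminant is Δ = -4 p^3 - 27 q^2 = -4*(0)^3 - 27*(14)^2 = 0 - 5292 = -5292.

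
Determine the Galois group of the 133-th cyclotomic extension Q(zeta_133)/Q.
|Gal(Q(zeta_133)/Q)| = phi(133) = 108; group ≅ (Z/133Z)^* ≅ Z/6Z × Z/18Z

The n-th cyclotomic polynomial Φ_133(x) is the minimal polynomial of zeta_133 over Q and has degree phi(133) = 108. So Q(zeta_133) is a degree-108 Galois extension with Galois group (Z/133Z)^*. By CRT, (Z/133Z)^* ≅ (Z/7Z)^* × (Z/19Z)^*. Each prime-power unit group is (Z/7Z)^* ≅ Z/6Z; (Z/19Z)^* ≅ Z/18Z. Hence Gal(Q(zeta_133)/Q) ≅ Z/6Z × Z/18Z.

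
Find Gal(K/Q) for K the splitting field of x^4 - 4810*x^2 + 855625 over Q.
Gal(K/Q) = Z/2Z (cyclic of order 2)

f factors as (x^2 - 185)(x^2 - 4625), so the splitting field is K = Q(sqrt(185), sqrt(4625)). The squarefree part of 185 is 185 and the squarefree part of 4625 is also 185, so sqrt(185) and sqrt(4625) are both rational multiples of sqrt(185). Hence Q(sqrt(185)) = Q(sqrt(4625)) = Q(sqrt(185)), and the splitting field collapses to a single degree-2 extension with Galois group Z/2Z.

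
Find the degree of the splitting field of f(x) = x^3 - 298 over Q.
[K:Q] = 6

x^3 - 298 has one real root r = 298^(1/3) and two complex roots r*zeta_3, r*zeta_3^2 where zeta_3 = e^(2*pi*i/3). The splitting field is Q(r, zeta_3). [Q(r):Q] = 3 and [Q(zeta_3):Q] = 2 with gcd = 1, so [Q(r, zeta_3):Q] = 3 * 2 = 6.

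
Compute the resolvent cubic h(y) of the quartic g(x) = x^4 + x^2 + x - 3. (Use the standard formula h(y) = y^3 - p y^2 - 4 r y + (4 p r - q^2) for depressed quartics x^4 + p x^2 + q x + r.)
h(y) = y^3 - y^2 + 12*y - 13

Identify coefficients: p = 1, q = 1, r = -3.
Plug into h(y) = y^3 - p y^2 - 4 r y + (4 p r - q^2):
  h(y) = y^3 - (1) y^2 - 4*(-3) y + (4*(1)*(-3) - (1)^2)
       = y^3 + (-1) y^2 + (12) y + (-13).
Simplifying: h(y) = y^3 - y^2 + 12*y - 13.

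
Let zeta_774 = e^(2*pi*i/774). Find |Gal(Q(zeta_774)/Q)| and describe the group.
|Gal(Q(zeta_774)/Q)| = phi(774) = 252; group ≅ (Z/774Z)^* ≅ Z/6Z × Z/42Z

The n-th cyclotomic polynomial Φ_774(x) is the minimal polynomial of zeta_774 over Q and has degree phi(774) = 252. So Q(zeta_774) is a degree-252 Galois extension with Galois group (Z/774Z)^*. By CRT, (Z/774Z)^* ≅ (Z/2Z)^* × (Z/9Z)^* × (Z/43Z)^*. Each prime-power unit group is (Z/2Z)^* ≅ trivial group (order 1); (Z/9Z)^* ≅ Z/6Z; (Z/43Z)^* ≅ Z/42Z. Hence Gal(Q(zeta_774)/Q) ≅ Z/6Z × Z/42Z.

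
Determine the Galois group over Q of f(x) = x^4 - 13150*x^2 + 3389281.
Gal(K/Q) = Z/2Z (cyclic of order 2)

f factors as (x^2 - 12887)(x^2 - 263), so the splitting field is K = Q(sqrt(12887), sqrt(263)). The squarefree part of 12887 is 263 and the squarefree part of 263 is also 263, so sqrt(12887) and sqrt(263) are both rational multiples of sqrt(263). Hence Q(sqrt(12887)) = Q(sqrt(263)) = Q(sqrt(263)), and the splitting field collapses to a single degree-2 extension with Galois group Z/2Z.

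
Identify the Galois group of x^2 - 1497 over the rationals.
Gal(K/Q) = Z/2Z (cyclic of order 2)

x^2 - 1497 is irreducible over Q since 1497 is not a rational square. The splitting field Q(sqrt(1497)) has degree 2 over Q, and its unique nontrivial automorphism is sqrt(1497) ↦ -sqrt(1497). Hence Gal(Q(sqrt(1497))/Q) = Z/2Z.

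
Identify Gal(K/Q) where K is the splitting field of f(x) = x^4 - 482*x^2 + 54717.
Gal(K/Q) = V_4 (Klein four-group, Z/2Z × Z/2Z)

f factors as (x^2 - 299)(x^2 - 183), so the splitting field is K = Q(sqrt(299), sqrt(183)). The elements 299, 183, 54717 are all non-squares in Q, so sqrt(299) and sqrt(183) generate independent quadratic extensions. Thus [K:Q] = 4 and Gal(K/Q) is generated by the two order-2 automorphisms sqrt(299) ↦ -sqrt(299) and sqrt(183) ↦ -sqrt(183), giving V_4.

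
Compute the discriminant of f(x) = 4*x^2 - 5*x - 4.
Δ = 89

For a quadratic a x^2 + b x + c the discriminant is Δ = b^2 - 4ac = (-5)^2 - 4*(4)*(-4) = 25 - (-64) = 89.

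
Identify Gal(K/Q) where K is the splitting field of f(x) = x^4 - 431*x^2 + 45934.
Gal(K/Q) = V_4 (Klein four-group, Z/2Z × Z/2Z)

f factors as (x^2 - 193)(x^2 - 238), so the splitting field is K = Q(sqrt(193), sqrt(238)). The elements 193, 238, 45934 are all non-squares in Q, so sqrt(193) and sqrt(238) generate independent quadratic extensions. Thus [K:Q] = 4 and Gal(K/Q) is generated by the two order-2 automorphisms sqrt(193) ↦ -sqrt(193) and sqrt(238) ↦ -sqrt(238), giving V_4.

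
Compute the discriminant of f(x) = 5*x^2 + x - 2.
Δ = 41

For a quadratic a x^2 + b x + c the discriminant is Δ = b^2 - 4ac = (1)^2 - 4*(5)*(-2) = 1 - (-40) = 41.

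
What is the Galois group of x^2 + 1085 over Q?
Gal(K/Q) = Z/2Z (cyclic of order 2)

x^2 + 1085 is irreducible over Q since -1085 is not a rational square. The splitting field Q(sqrt(-1085)) has degree 2 over Q, and its unique nontrivial automorphism is sqrt(-1085) ↦ -sqrt(-1085). Hence Gal(Q(sqrt(-1085))/Q) = Z/2Z.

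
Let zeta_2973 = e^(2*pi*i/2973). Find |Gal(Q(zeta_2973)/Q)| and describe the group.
|Gal(Q(zeta_2973)/Q)| = phi(2973) = 1980; group ≅ (Z/2973Z)^* ≅ Z/2Z × Z/990Z

The n-th cyclotomic polynomial Φ_2973(x) is the minimal polynomial of zeta_2973 over Q and has degree phi(2973) = 1980. So Q(zeta_2973) is a degree-1980 Galois extension with Galois group (Z/2973Z)^*. By CRT, (Z/2973Z)^* ≅ (Z/3Z)^* × (Z/991Z)^*. Each prime-power unit group is (Z/3Z)^* ≅ Z/2Z; (Z/991Z)^* ≅ Z/990Z. Hence Gal(Q(zeta_2973)/Q) ≅ Z/2Z × Z/990Z.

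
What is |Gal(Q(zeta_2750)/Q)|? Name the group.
|Gal(Q(zeta_2750)/Q)| = phi(2750) = 1000; group ≅ (Z/2750Z)^* ≅ Z/10Z × Z/100Z

The n-th cyclotomic polynomial Φ_2750(x) is the minimal polynomial of zeta_2750 over Q and has degree phi(2750) = 1000. So Q(zeta_2750) is a degree-1000 Galois extension with Galois group (Z/2750Z)^*. By CRT, (Z/2750Z)^* ≅ (Z/2Z)^* × (Z/125Z)^* × (Z/11Z)^*. Each prime-power unit group is (Z/2Z)^* ≅ trivial group (order 1); (Z/125Z)^* ≅ Z/100Z; (Z/11Z)^* ≅ Z/10Z. Hence Gal(Q(zeta_2750)/Q) ≅ Z/10Z × Z/100Z.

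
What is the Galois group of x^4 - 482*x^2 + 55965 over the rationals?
Gal(K/Q) = V_4 (Klein four-group, Z/2Z × Z/2Z)

f factors as (x^2 - 287)(x^2 - 195), so the splitting field is K = Q(sqrt(287), sqrt(195)). The elements 287, 195, 55965 are all non-squares in Q, so sqrt(287) and sqrt(195) generate independent quadratic extensions. Thus [K:Q] = 4 and Gal(K/Q) is generated by the two order-2 automorphisms sqrt(287) ↦ -sqrt(287) and sqrt(195) ↦ -sqrt(195), giving V_4.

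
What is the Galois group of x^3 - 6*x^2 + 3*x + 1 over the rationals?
Gal(K/Q) = A_3 (cyclic of order 3)

Compute the discriminant of x^3 + (-6)*x^2 + (3)*x + (1): Δ = 729. Since Δ is a perfect square (Δ = 27^2), the Galois group is contained in A_3. Irreducibility forces the group to be transitive on three roots, so Gal = A_3.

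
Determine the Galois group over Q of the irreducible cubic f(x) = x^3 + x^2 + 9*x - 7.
Gal(K/Q) = S_3 (symmetric group of order 6)

Compute the discriminant of x^3 + (1)*x^2 + (9)*x + (-7): Δ = -5264. Since Δ is not a rational square, the Galois group is not contained in A_3; it must be the full S_3 (irreducibility of the cubic rules out anything smaller).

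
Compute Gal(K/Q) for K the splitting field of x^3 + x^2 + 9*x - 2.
Gal(K/Q) = S_3 (symmetric group of order 6)

Compute the discriminant of x^3 + (1)*x^2 + (9)*x + (-2): Δ = -3259. Since Δ is not a rational square, the Galois group is not contained in A_3; it must be the full S_3 (irreducibility of the cubic rules out anything smaller).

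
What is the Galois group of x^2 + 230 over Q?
Gal(K/Q) = Z/2Z (cyclic of order 2)

x^2 + 230 is irreducible over Q since -230 is not a rational square. The splitting field Q(sqrt(-230)) has degree 2 over Q, and its unique nontrivial automorphism is sqrt(-230) ↦ -sqrt(-230). Hence Gal(Q(sqrt(-230))/Q) = Z/2Z.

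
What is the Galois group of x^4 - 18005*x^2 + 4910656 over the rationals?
Gal(K/Q) = Z/2Z (cyclic of order 2)

f factors as (x^2 - 17728)(x^2 - 277), so the splitting field is K = Q(sqrt(17728), sqrt(277)). The squarefree part of 17728 is 277 and the squarefree part of 277 is also 277, so sqrt(17728) and sqrt(277) are both rational multiples of sqrt(277). Hence Q(sqrt(17728)) = Q(sqrt(277)) = Q(sqrt(277)), and the splitting field collapses to a single degree-2 extension with Galois group Z/2Z.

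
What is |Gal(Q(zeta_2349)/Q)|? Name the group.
|Gal(Q(zeta_2349)/Q)| = phi(2349) = 1512; group ≅ (Z/2349Z)^* ≅ Z/28Z × Z/54Z

The n-th cyclotomic polynomial Φ_2349(x) is the minimal polynomial of zeta_2349 over Q and has degree phi(2349) = 1512. So Q(zeta_2349) is a degree-1512 Galois extension with Galois group (Z/2349Z)^*. By CRT, (Z/2349Z)^* ≅ (Z/81Z)^* × (Z/29Z)^*. Each prime-power unit group is (Z/81Z)^* ≅ Z/54Z; (Z/29Z)^* ≅ Z/28Z. Hence Gal(Q(zeta_2349)/Q) ≅ Z/28Z × Z/54Z.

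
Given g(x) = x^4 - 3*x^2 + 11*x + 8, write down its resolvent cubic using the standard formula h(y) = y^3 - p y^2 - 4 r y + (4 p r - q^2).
h(y) = y^3 + 3*y^2 - 32*y - 217

Identify coefficients: p = -3, q = 11, r = 8.
Plug into h(y) = y^3 - p y^2 - 4 r y + (4 p r - q^2):
  h(y) = y^3 - (-3) y^2 - 4*(8) y + (4*(-3)*(8) - (11)^2)
       = y^3 + (3) y^2 + (-32) y + (-217).
Simplifying: h(y) = y^3 + 3*y^2 - 32*y - 217.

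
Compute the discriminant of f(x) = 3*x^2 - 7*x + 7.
Δ = -35

For a quadratic a x^2 + b x + c the discriminant is Δ = b^2 - 4ac = (-7)^2 - 4*(3)*(7) = 49 - (84) = -35.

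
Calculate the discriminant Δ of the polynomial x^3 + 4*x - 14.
Δ = -5548

For a depressed cubic x^3 + p x + q the discriminant is Δ = -4 p^3 - 27 q^2 = -4*(4)^3 - 27*(-14)^2 = -256 - 5292 = -5548.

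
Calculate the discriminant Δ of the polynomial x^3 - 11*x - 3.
Δ = 5081

For a depressed cubic x^3 + p x + q the discriminant is Δ = -4 p^3 - 27 q^2 = -4*(-11)^3 - 27*(-3)^2 = 5324 - 243 = 5081.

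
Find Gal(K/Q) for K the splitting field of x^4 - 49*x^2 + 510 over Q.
Gal(K/Q) = V_4 (Klein four-group, Z/2Z × Z/2Z)

f factors as (x^2 - 15)(x^2 - 34), so the splitting field is K = Q(sqrt(15), sqrt(34)). The elements 15, 34, 510 are all non-squares in Q, so sqrt(15) and sqrt(34) generate independent quadratic extensions. Thus [K:Q] = 4 and Gal(K/Q) is generated by the two order-2 automorphisms sqrt(15) ↦ -sqrt(15) and sqrt(34) ↦ -sqrt(34), giving V_4.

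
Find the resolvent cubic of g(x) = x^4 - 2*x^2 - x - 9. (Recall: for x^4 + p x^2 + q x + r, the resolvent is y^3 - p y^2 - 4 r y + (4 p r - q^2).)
h(y) = y^3 + 2*y^2 + 36*y + 71

Identify coefficients: p = -2, q = -1, r = -9.
Plug into h(y) = y^3 - p y^2 - 4 r y + (4 p r - q^2):
  h(y) = y^3 - (-2) y^2 - 4*(-9) y + (4*(-2)*(-9) - (-1)^2)
       = y^3 + (2) y^2 + (36) y + (71).
Simplifying: h(y) = y^3 + 2*y^2 + 36*y + 71.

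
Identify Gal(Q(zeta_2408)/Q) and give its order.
|Gal(Q(zeta_2408)/Q)| = phi(2408) = 1008; group ≅ (Z/2408Z)^* ≅ Z/2Z × Z/2Z × Z/6Z × Z/42Z

The n-th cyclotomic polynomial Φ_2408(x) is the minimal polynomial of zeta_2408 over Q and has degree phi(2408) = 1008. So Q(zeta_2408) is a degree-1008 Galois extension with Galois group (Z/2408Z)^*. By CRT, (Z/2408Z)^* ≅ (Z/8Z)^* × (Z/7Z)^* × (Z/43Z)^*. Each prime-power unit group is (Z/8Z)^* ≅ Z/2Z × Z/2Z; (Z/7Z)^* ≅ Z/6Z; (Z/43Z)^* ≅ Z/42Z. Hence Gal(Q(zeta_2408)/Q) ≅ Z/2Z × Z/2Z × Z/6Z × Z/42Z.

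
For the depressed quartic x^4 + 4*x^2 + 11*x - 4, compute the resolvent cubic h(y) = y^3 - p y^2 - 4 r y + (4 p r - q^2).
h(y) = y^3 - 4*y^2 + 16*y - 185

Identify coefficients: p = 4, q = 11, r = -4.
Plug into h(y) = y^3 - p y^2 - 4 r y + (4 p r - q^2):
  h(y) = y^3 - (4) y^2 - 4*(-4) y + (4*(4)*(-4) - (11)^2)
       = y^3 + (-4) y^2 + (16) y + (-185).
Simplifying: h(y) = y^3 - 4*y^2 + 16*y - 185.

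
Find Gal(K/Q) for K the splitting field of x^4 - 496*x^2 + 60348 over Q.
Gal(K/Q) = V_4 (Klein four-group, Z/2Z × Z/2Z)

f factors as (x^2 - 282)(x^2 - 214), so the splitting field is K = Q(sqrt(282), sqrt(214)). The elements 282, 214, 60348 are all non-squares in Q, so sqrt(282) and sqrt(214) generate independent quadratic extensions. Thus [K:Q] = 4 and Gal(K/Q) is generated by the two order-2 automorphisms sqrt(282) ↦ -sqrt(282) and sqrt(214) ↦ -sqrt(214), giving V_4.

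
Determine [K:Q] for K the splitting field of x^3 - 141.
[K:Q] = 6

x^3 - 141 has one real root r = 141^(1/3) and two complex roots r*zeta_3, r*zeta_3^2 where zeta_3 = e^(2*pi*i/3). The splitting field is Q(r, zeta_3). [Q(r):Q] = 3 and [Q(zeta_3):Q] = 2 with gcd = 1, so [Q(r, zeta_3):Q] = 3 * 2 = 6.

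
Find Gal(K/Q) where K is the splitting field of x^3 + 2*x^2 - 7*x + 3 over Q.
Gal(K/Q) = S_3 (symmetric group of order 6)

Compute the discriminant of x^3 + (2)*x^2 + (-7)*x + (3): Δ = 473. Since Δ is not a rational square, the Galois group is not contained in A_3; it must be the full S_3 (irreducibility of the cubic rules out anything smaller).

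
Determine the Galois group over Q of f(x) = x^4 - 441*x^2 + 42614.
Gal(K/Q) = V_4 (Klein four-group, Z/2Z × Z/2Z)

f factors as (x^2 - 298)(x^2 - 143), so the splitting field is K = Q(sqrt(298), sqrt(143)). The elements 298, 143, 42614 are all non-squares in Q, so sqrt(298) and sqrt(143) generate independent quadratic extensions. Thus [K:Q] = 4 and Gal(K/Q) is generated by the two order-2 automorphisms sqrt(298) ↦ -sqrt(298) and sqrt(143) ↦ -sqrt(143), giving V_4.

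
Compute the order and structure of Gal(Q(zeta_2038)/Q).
|Gal(Q(zeta_2038)/Q)| = phi(2038) = 1018; group ≅ (Z/2038Z)^* ≅ Z/1018Z

The n-th cyclotomic polynomial Φ_2038(x) is the minimal polynomial of zeta_2038 over Q and has degree phi(2038) = 1018. So Q(zeta_2038) is a degree-1018 Galois extension with Galois group (Z/2038Z)^*. By CRT, (Z/2038Z)^* ≅ (Z/2Z)^* × (Z/1019Z)^*. Each prime-power unit group is (Z/2Z)^* ≅ trivial group (order 1); (Z/1019Z)^* ≅ Z/1018Z. Hence Gal(Q(zeta_2038)/Q) ≅ Z/1018Z.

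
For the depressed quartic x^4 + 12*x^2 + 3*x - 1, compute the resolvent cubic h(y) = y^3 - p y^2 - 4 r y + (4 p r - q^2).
h(y) = y^3 - 12*y^2 + 4*y - 57

Identify coefficients: p = 12, q = 3, r = -1.
Plug into h(y) = y^3 - p y^2 - 4 r y + (4 p r - q^2):
  h(y) = y^3 - (12) y^2 - 4*(-1) y + (4*(12)*(-1) - (3)^2)
       = y^3 + (-12) y^2 + (4) y + (-57).
Simplifying: h(y) = y^3 - 12*y^2 + 4*y - 57.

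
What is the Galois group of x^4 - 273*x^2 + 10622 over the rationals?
Gal(K/Q) = V_4 (Klein four-group, Z/2Z × Z/2Z)

f factors as (x^2 - 226)(x^2 - 47), so the splitting field is K = Q(sqrt(226), sqrt(47)). The elements 226, 47, 10622 are all non-squares in Q, so sqrt(226) and sqrt(47) generate independent quadratic extensions. Thus [K:Q] = 4 and Gal(K/Q) is generated by the two order-2 automorphisms sqrt(226) ↦ -sqrt(226) and sqrt(47) ↦ -sqrt(47), giving V_4.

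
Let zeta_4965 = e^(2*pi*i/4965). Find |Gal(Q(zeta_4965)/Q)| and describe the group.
|Gal(Q(zeta_4965)/Q)| = phi(4965) = 2640; group ≅ (Z/4965Z)^* ≅ Z/2Z × Z/4Z × Z/330Z

The n-th cyclotomic polynomial Φ_4965(x) is the minimal polynomial of zeta_4965 over Q and has degree phi(4965) = 2640. So Q(zeta_4965) is a degree-2640 Galois extension with Galois group (Z/4965Z)^*. By CRT, (Z/4965Z)^* ≅ (Z/3Z)^* × (Z/5Z)^* × (Z/331Z)^*. Each prime-power unit group is (Z/3Z)^* ≅ Z/2Z; (Z/5Z)^* ≅ Z/4Z; (Z/331Z)^* ≅ Z/330Z. Hence Gal(Q(zeta_4965)/Q) ≅ Z/2Z × Z/4Z × Z/330Z.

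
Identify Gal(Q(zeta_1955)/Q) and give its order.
|Gal(Q(zeta_1955)/Q)| = phi(1955) = 1408; group ≅ (Z/1955Z)^* ≅ Z/4Z × Z/16Z × Z/22Z

The n-th cyclotomic polynomial Φ_1955(x) is the minimal polynomial of zeta_1955 over Q and has degree phi(1955) = 1408. So Q(zeta_1955) is a degree-1408 Galois extension with Galois group (Z/1955Z)^*. By CRT, (Z/1955Z)^* ≅ (Z/5Z)^* × (Z/17Z)^* × (Z/23Z)^*. Each prime-power unit group is (Z/5Z)^* ≅ Z/4Z; (Z/17Z)^* ≅ Z/16Z; (Z/23Z)^* ≅ Z/22Z. Hence Gal(Q(zeta_1955)/Q) ≅ Z/4Z × Z/16Z × Z/22Z.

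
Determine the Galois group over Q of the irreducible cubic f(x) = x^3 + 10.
Gal(K/Q) = S_3 (symmetric group of order 6)

Compute the discriminant of x^3 + (0)*x^2 + (0)*x + (10): Δ = -2700. Since Δ is not a rational square, the Galois group is not contained in A_3; it must be the full S_3 (irreducibility of the cubic rules out anything smaller).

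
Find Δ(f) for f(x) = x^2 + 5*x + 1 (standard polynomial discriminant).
Δ = 21

For a quadratic a x^2 + b x + c the discriminant is Δ = b^2 - 4ac = (5)^2 - 4*(1)*(1) = 25 - (4) = 21.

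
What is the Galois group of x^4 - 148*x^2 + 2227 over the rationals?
Gal(K/Q) = V_4 (Klein four-group, Z/2Z × Z/2Z)

f factors as (x^2 - 131)(x^2 - 17), so the splitting field is K = Q(sqrt(131), sqrt(17)). The elements 131, 17, 2227 are all non-squares in Q, so sqrt(131) and sqrt(17) generate independent quadratic extensions. Thus [K:Q] = 4 and Gal(K/Q) is generated by the two order-2 automorphisms sqrt(131) ↦ -sqrt(131) and sqrt(17) ↦ -sqrt(17), giving V_4.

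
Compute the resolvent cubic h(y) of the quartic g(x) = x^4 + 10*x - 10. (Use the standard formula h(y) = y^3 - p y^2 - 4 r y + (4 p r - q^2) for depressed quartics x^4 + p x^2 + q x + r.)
h(y) = y^3 + 40*y - 100

Identify coefficients: p = 0, q = 10, r = -10.
Plug into h(y) = y^3 - p y^2 - 4 r y + (4 p r - q^2):
  h(y) = y^3 - (0) y^2 - 4*(-10) y + (4*(0)*(-10) - (10)^2)
       = y^3 + (0) y^2 + (40) y + (-100).
Simplifying: h(y) = y^3 + 40*y - 100.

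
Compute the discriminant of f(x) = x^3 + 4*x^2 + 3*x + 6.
Δ = -1176

For x^3 + a x^2 + b x + c the discriminant is Δ = 18 a b c - 4 a^3 c + a^2 b^2 - 4 b^3 - 27 c^2.
Plug a = 4, b = 3, c = 6:
  18*(4)*(3)*(6) - 4*(4)^3*(6) + (4)^2*(3)^2 - 4*(3)^3 - 27*(6)^2
  = 1296 + (-1536) + 144 + (-108) + (-972)
  = -1176.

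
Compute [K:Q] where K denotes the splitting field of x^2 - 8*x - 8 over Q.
[K:Q] = 2

The discriminant of x^2 + (-8)*x + (-8) is b^2 - 4c = 64 - (-32) = 96. Since 96 is not a perfect square in Q, the polynomial is irreducible over Q. Its two roots generate a degree-2 extension, so [K:Q] = 2.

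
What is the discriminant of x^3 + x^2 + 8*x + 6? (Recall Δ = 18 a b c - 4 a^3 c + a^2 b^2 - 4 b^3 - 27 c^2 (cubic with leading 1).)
Δ = -2116

For x^3 + a x^2 + b x + c the discriminant is Δ = 18 a b c - 4 a^3 c + a^2 b^2 - 4 b^3 - 27 c^2.
Plug a = 1, b = 8, c = 6:
  18*(1)*(8)*(6) - 4*(1)^3*(6) + (1)^2*(8)^2 - 4*(8)^3 - 27*(6)^2
  = 864 + (-24) + 64 + (-2048) + (-972)
  = -2116.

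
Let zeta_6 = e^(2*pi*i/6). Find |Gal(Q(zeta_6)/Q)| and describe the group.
|Gal(Q(zeta_6)/Q)| = phi(6) = 2; group ≅ (Z/6Z)^* ≅ Z/2Z

The n-th cyclotomic polynomial Φ_6(x) is the minimal polynomial of zeta_6 over Q and has degree phi(6) = 2. So Q(zeta_6) is a degree-2 Galois extension with Galois group (Z/6Z)^*. By CRT, (Z/6Z)^* ≅ (Z/2Z)^* × (Z/3Z)^*. Each prime-power unit group is (Z/2Z)^* ≅ trivial group (order 1); (Z/3Z)^* ≅ Z/2Z. Hence Gal(Q(zeta_6)/Q) ≅ Z/2Z.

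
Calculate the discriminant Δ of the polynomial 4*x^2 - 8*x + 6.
Δ = -32

For a quadratic a x^2 + b x + c the discriminant is Δ = b^2 - 4ac = (-8)^2 - 4*(4)*(6) = 64 - (96) = -32.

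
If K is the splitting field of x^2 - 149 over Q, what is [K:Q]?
[K:Q] = 2

The polynomial x^2 - 149 is irreducible over Q since 149 is not a perfect square. Its splitting field is Q(sqrt(149)), which has degree 2 over Q.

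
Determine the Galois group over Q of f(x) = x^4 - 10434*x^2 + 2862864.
Gal(K/Q) = Z/2Z (cyclic of order 2)

f factors as (x^2 - 282)(x^2 - 10152), so the splitting field is K = Q(sqrt(282), sqrt(10152)). The squarefree part of 282 is 282 and the squarefree part of 10152 is also 282, so sqrt(282) and sqrt(10152) are both rational multiples of sqrt(282). Hence Q(sqrt(282)) = Q(sqrt(10152)) = Q(sqrt(282)), and the splitting field collapses to a single degree-2 extension with Galois group Z/2Z.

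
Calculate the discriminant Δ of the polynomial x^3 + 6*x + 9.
Δ = -3051

For a depressed cubic x^3 + p x + q the discriminant is Δ = -4 p^3 - 27 q^2 = -4*(6)^3 - 27*(9)^2 = -864 - 2187 = -3051.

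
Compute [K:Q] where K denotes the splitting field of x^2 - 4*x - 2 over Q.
[K:Q] = 2

The discriminant of x^2 + (-4)*x + (-2) is b^2 - 4c = 16 - (-8) = 24. Since 24 is not a perfect square in Q, the polynomial is irreducible over Q. Its two roots generate a degree-2 extension, so [K:Q] = 2.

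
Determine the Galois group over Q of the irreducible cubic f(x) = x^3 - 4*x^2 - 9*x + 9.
Gal(K/Q) = S_3 (symmetric group of order 6)

Compute the discriminant of x^3 + (-4)*x^2 + (-9)*x + (9): Δ = 10161. Since Δ is not a rational square, the Galois group is not contained in A_3; it must be the full S_3 (irreducibility of the cubic rules out anything smaller).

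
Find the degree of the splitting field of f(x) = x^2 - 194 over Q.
[K:Q] = 2

The polynomial x^2 - 194 is irreducible over Q since 194 is not a perfect square. Its splitting field is Q(sqrt(194)), which has degree 2 over Q.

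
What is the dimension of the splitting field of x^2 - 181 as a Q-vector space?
[K:Q] = 2

The polynomial x^2 - 181 is irreducible over Q since 181 is not a perfect square. Its splitting field is Q(sqrt(181)), which has degree 2 over Q.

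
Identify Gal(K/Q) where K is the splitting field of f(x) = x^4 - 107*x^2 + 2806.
Gal(K/Q) = V_4 (Klein four-group, Z/2Z × Z/2Z)

f factors as (x^2 - 46)(x^2 - 61), so the splitting field is K = Q(sqrt(46), sqrt(61)). The elements 46, 61, 2806 are all non-squares in Q, so sqrt(46) and sqrt(61) generate independent quadratic extensions. Thus [K:Q] = 4 and Gal(K/Q) is generated by the two order-2 automorphisms sqrt(46) ↦ -sqrt(46) and sqrt(61) ↦ -sqrt(61), giving V_4.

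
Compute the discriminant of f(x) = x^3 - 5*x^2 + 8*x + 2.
Δ = -996

For x^3 + a x^2 + b x + c the discriminant is Δ = 18 a b c - 4 a^3 c + a^2 b^2 - 4 b^3 - 27 c^2.
Plug a = -5, b = 8, c = 2:
  18*(-5)*(8)*(2) - 4*(-5)^3*(2) + (-5)^2*(8)^2 - 4*(8)^3 - 27*(2)^2
  = -1440 + (1000) + 1600 + (-2048) + (-108)
  = -996.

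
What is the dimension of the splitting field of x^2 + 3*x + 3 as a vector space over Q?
[K:Q] = 2

The discriminant of x^2 + (3)*x + (3) is b^2 - 4c = 9 - (12) = -3. Since -3 is not a perfect square in Q, the polynomial is irreducible over Q. Its two roots generate a degree-2 extension, so [K:Q] = 2.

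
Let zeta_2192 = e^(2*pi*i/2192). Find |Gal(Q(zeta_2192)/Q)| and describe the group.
|Gal(Q(zeta_2192)/Q)| = phi(2192) = 1088; group ≅ (Z/2192Z)^* ≅ Z/2Z × Z/4Z × Z/136Z

The n-th cyclotomic polynomial Φ_2192(x) is the minimal polynomial of zeta_2192 over Q and has degree phi(2192) = 1088. So Q(zeta_2192) is a degree-1088 Galois extension with Galois group (Z/2192Z)^*. By CRT, (Z/2192Z)^* ≅ (Z/16Z)^* × (Z/137Z)^*. Each prime-power unit group is (Z/16Z)^* ≅ Z/2Z × Z/4Z; (Z/137Z)^* ≅ Z/136Z. Hence Gal(Q(zeta_2192)/Q) ≅ Z/2Z × Z/4Z × Z/136Z.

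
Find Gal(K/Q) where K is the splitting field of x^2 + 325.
Gal(K/Q) = Z/2Z (cyclic of order 2)

x^2 + 325 is irreducible over Q since -325 is not a rational square. The splitting field Q(sqrt(-325)) has degree 2 over Q, and its unique nontrivial automorphism is sqrt(-325) ↦ -sqrt(-325). Hence Gal(Q(sqrt(-325))/Q) = Z/2Z.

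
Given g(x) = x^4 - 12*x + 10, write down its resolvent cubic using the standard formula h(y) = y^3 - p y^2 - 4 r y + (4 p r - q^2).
h(y) = y^3 - 40*y - 144

Identify coefficients: p = 0, q = -12, r = 10.
Plug into h(y) = y^3 - p y^2 - 4 r y + (4 p r - q^2):
  h(y) = y^3 - (0) y^2 - 4*(10) y + (4*(0)*(10) - (-12)^2)
       = y^3 + (0) y^2 + (-40) y + (-144).
Simplifying: h(y) = y^3 - 40*y - 144.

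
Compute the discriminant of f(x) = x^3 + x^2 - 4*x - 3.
Δ = 257

For x^3 + a x^2 + b x + c the discriminant is Δ = 18 a b c - 4 a^3 c + a^2 b^2 - 4 b^3 - 27 c^2.
Plug a = 1, b = -4, c = -3:
  18*(1)*(-4)*(-3) - 4*(1)^3*(-3) + (1)^2*(-4)^2 - 4*(-4)^3 - 27*(-3)^2
  = 216 + (12) + 16 + (256) + (-243)
  = 257.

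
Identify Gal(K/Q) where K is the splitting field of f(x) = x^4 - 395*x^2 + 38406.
Gal(K/Q) = V_4 (Klein four-group, Z/2Z × Z/2Z)

f factors as (x^2 - 173)(x^2 - 222), so the splitting field is K = Q(sqrt(173), sqrt(222)). The elements 173, 222, 38406 are all non-squares in Q, so sqrt(173) and sqrt(222) generate independent quadratic extensions. Thus [K:Q] = 4 and Gal(K/Q) is generated by the two order-2 automorphisms sqrt(173) ↦ -sqrt(173) and sqrt(222) ↦ -sqrt(222), giving V_4.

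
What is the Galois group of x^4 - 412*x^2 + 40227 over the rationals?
Gal(K/Q) = V_4 (Klein four-group, Z/2Z × Z/2Z)

f factors as (x^2 - 159)(x^2 - 253), so the splitting field is K = Q(sqrt(159), sqrt(253)). The elements 159, 253, 40227 are all non-squares in Q, so sqrt(159) and sqrt(253) generate independent quadratic extensions. Thus [K:Q] = 4 and Gal(K/Q) is generated by the two order-2 automorphisms sqrt(159) ↦ -sqrt(159) and sqrt(253) ↦ -sqrt(253), giving V_4.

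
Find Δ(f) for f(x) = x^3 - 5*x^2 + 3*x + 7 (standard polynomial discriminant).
Δ = 404

For x^3 + a x^2 + b x + c the discriminant is Δ = 18 a b c - 4 a^3 c + a^2 b^2 - 4 b^3 - 27 c^2.
Plug a = -5, b = 3, c = 7:
  18*(-5)*(3)*(7) - 4*(-5)^3*(7) + (-5)^2*(3)^2 - 4*(3)^3 - 27*(7)^2
  = -1890 + (3500) + 225 + (-108) + (-1323)
  = 404.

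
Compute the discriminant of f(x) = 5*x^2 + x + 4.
Δ = -79

For a quadratic a x^2 + b x + c the discriminant is Δ = b^2 - 4ac = (1)^2 - 4*(5)*(4) = 1 - (80) = -79.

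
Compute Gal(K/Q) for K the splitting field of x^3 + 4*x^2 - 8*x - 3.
Gal(K/Q) = S_3 (symmetric group of order 6)

Compute the discriminant of x^3 + (4)*x^2 + (-8)*x + (-3): Δ = 5325. Since Δ is not a rational square, the Galois group is not contained in A_3; it must be the full S_3 (irreducibility of the cubic rules out anything smaller).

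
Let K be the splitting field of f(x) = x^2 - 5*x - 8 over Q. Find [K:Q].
[K:Q] = 2

The discriminant of x^2 + (-5)*x + (-8) is b^2 - 4c = 25 - (-32) = 57. Since 57 is not a perfect square in Q, the polynomial is irreducible over Q. Its two roots generate a degree-2 extension, so [K:Q] = 2.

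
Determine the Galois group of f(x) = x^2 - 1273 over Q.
Gal(K/Q) = Z/2Z (cyclic of order 2)

x^2 - 1273 is irreducible over Q since 1273 is not a rational square. The splitting field Q(sqrt(1273)) has degree 2 over Q, and its unique nontrivial automorphism is sqrt(1273) ↦ -sqrt(1273). Hence Gal(Q(sqrt(1273))/Q) = Z/2Z.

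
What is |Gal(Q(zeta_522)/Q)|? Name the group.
|Gal(Q(zeta_522)/Q)| = phi(522) = 168; group ≅ (Z/522Z)^* ≅ Z/6Z × Z/28Z

The n-th cyclotomic polynomial Φ_522(x) is the minimal polynomial of zeta_522 over Q and has degree phi(522) = 168. So Q(zeta_522) is a degree-168 Galois extension with Galois group (Z/522Z)^*. By CRT, (Z/522Z)^* ≅ (Z/2Z)^* × (Z/9Z)^* × (Z/29Z)^*. Each prime-power unit group is (Z/2Z)^* ≅ trivial group (order 1); (Z/9Z)^* ≅ Z/6Z; (Z/29Z)^* ≅ Z/28Z. Hence Gal(Q(zeta_522)/Q) ≅ Z/6Z × Z/28Z.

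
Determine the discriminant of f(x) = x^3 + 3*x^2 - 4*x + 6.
Δ = -2516

For x^3 + a x^2 + b x + c the discriminant is Δ = 18 a b c - 4 a^3 c + a^2 b^2 - 4 b^3 - 27 c^2.
Plug a = 3, b = -4, c = 6:
  18*(3)*(-4)*(6) - 4*(3)^3*(6) + (3)^2*(-4)^2 - 4*(-4)^3 - 27*(6)^2
  = -1296 + (-648) + 144 + (256) + (-972)
  = -2516.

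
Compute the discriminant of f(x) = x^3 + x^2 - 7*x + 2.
Δ = 1053

For x^3 + a x^2 + b x + c the discriminant is Δ = 18 a b c - 4 a^3 c + a^2 b^2 - 4 b^3 - 27 c^2.
Plug a = 1, b = -7, c = 2:
  18*(1)*(-7)*(2) - 4*(1)^3*(2) + (1)^2*(-7)^2 - 4*(-7)^3 - 27*(2)^2
  = -252 + (-8) + 49 + (1372) + (-108)
  = 1053.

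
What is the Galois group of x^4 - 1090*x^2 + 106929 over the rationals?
Gal(K/Q) = Z/2Z (cyclic of order 2)

f factors as (x^2 - 981)(x^2 - 109), so the splitting field is K = Q(sqrt(981), sqrt(109)). The squarefree part of 981 is 109 and the squarefree part of 109 is also 109, so sqrt(981) and sqrt(109) are both rational multiples of sqrt(109). Hence Q(sqrt(981)) = Q(sqrt(109)) = Q(sqrt(109)), and the splitting field collapses to a single degree-2 extension with Galois group Z/2Z.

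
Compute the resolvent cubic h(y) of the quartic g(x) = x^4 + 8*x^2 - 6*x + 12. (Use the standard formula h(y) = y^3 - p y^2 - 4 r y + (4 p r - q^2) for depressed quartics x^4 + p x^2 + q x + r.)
h(y) = y^3 - 8*y^2 - 48*y + 348

Identify coefficients: p = 8, q = -6, r = 12.
Plug into h(y) = y^3 - p y^2 - 4 r y + (4 p r - q^2):
  h(y) = y^3 - (8) y^2 - 4*(12) y + (4*(8)*(12) - (-6)^2)
       = y^3 + (-8) y^2 + (-48) y + (348).
Simplifying: h(y) = y^3 - 8*y^2 - 48*y + 348.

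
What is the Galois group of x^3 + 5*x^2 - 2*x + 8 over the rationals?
Gal(K/Q) = S_3 (symmetric group of order 6)

Compute the discriminant of x^3 + (5)*x^2 + (-2)*x + (8): Δ = -7036. Since Δ is not a rational square, the Galois group is not contained in A_3; it must be the full S_3 (irreducibility of the cubic rules out anything smaller).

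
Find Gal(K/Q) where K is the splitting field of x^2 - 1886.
Gal(K/Q) = Z/2Z (cyclic of order 2)

x^2 - 1886 is irreducible over Q since 1886 is not a rational square. The splitting field Q(sqrt(1886)) has degree 2 over Q, and its unique nontrivial automorphism is sqrt(1886) ↦ -sqrt(1886). Hence Gal(Q(sqrt(1886))/Q) = Z/2Z.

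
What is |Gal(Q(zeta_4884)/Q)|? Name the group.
|Gal(Q(zeta_4884)/Q)| = phi(4884) = 1440; group ≅ (Z/4884Z)^* ≅ Z/2Z × Z/2Z × Z/10Z × Z/36Z

The n-th cyclotomic polynomial Φ_4884(x) is the minimal polynomial of zeta_4884 over Q and has degree phi(4884) = 1440. So Q(zeta_4884) is a degree-1440 Galois extension with Galois group (Z/4884Z)^*. By CRT, (Z/4884Z)^* ≅ (Z/4Z)^* × (Z/3Z)^* × (Z/11Z)^* × (Z/37Z)^*. Each prime-power unit group is (Z/4Z)^* ≅ Z/2Z; (Z/3Z)^* ≅ Z/2Z; (Z/11Z)^* ≅ Z/10Z; (Z/37Z)^* ≅ Z/36Z. Hence Gal(Q(zeta_4884)/Q) ≅ Z/2Z × Z/2Z × Z/10Z × Z/36Z.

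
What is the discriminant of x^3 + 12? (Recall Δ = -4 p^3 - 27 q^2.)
Δ = -3888

For a depressed cubic x^3 + p x + q the discriminant is Δ = -4 p^3 - 27 q^2 = -4*(0)^3 - 27*(12)^2 = 0 - 3888 = -3888.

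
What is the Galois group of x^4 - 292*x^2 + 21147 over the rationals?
Gal(K/Q) = V_4 (Klein four-group, Z/2Z × Z/2Z)

f factors as (x^2 - 159)(x^2 - 133), so the splitting field is K = Q(sqrt(159), sqrt(133)). The elements 159, 133, 21147 are all non-squares in Q, so sqrt(159) and sqrt(133) generate independent quadratic extensions. Thus [K:Q] = 4 and Gal(K/Q) is generated by the two order-2 automorphisms sqrt(159) ↦ -sqrt(159) and sqrt(133) ↦ -sqrt(133), giving V_4.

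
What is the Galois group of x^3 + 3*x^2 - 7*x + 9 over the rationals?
Gal(K/Q) = S_3 (symmetric group of order 6)

Compute the discriminant of x^3 + (3)*x^2 + (-7)*x + (9): Δ = -4748. Since Δ is not a rational square, the Galois group is not contained in A_3; it must be the full S_3 (irreducibility of the cubic rules out anything smaller).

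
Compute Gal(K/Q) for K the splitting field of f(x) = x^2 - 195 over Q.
Gal(K/Q) = Z/2Z (cyclic of order 2)

x^2 - 195 is irreducible over Q since 195 is not a rational square. The splitting field Q(sqrt(195)) has degree 2 over Q, and its unique nontrivial automorphism is sqrt(195) ↦ -sqrt(195). Hence Gal(Q(sqrt(195))/Q) = Z/2Z.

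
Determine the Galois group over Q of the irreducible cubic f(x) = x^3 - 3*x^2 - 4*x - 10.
Gal(K/Q) = S_3 (symmetric group of order 6)

Compute the discriminant of x^3 + (-3)*x^2 + (-4)*x + (-10): Δ = -5540. Since Δ is not a rational square, the Galois group is not contained in A_3; it must be the full S_3 (irreducibility of the cubic rules out anything smaller).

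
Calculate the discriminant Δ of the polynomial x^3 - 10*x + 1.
Δ = 3973

For a depressed cubic x^3 + p x + q the discriminant is Δ = -4 p^3 - 27 q^2 = -4*(-10)^3 - 27*(1)^2 = 4000 - 27 = 3973.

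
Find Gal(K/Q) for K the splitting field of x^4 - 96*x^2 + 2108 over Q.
Gal(K/Q) = V_4 (Klein four-group, Z/2Z × Z/2Z)

f factors as (x^2 - 34)(x^2 - 62), so the splitting field is K = Q(sqrt(34), sqrt(62)). The elements 34, 62, 2108 are all non-squares in Q, so sqrt(34) and sqrt(62) generate independent quadratic extensions. Thus [K:Q] = 4 and Gal(K/Q) is generated by the two order-2 automorphisms sqrt(34) ↦ -sqrt(34) and sqrt(62) ↦ -sqrt(62), giving V_4.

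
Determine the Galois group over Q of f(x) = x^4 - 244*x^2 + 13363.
Gal(K/Q) = V_4 (Klein four-group, Z/2Z × Z/2Z)

f factors as (x^2 - 83)(x^2 - 161), so the splitting field is K = Q(sqrt(83), sqrt(161)). The elements 83, 161, 13363 are all non-squares in Q, so sqrt(83) and sqrt(161) generate independent quadratic extensions. Thus [K:Q] = 4 and Gal(K/Q) is generated by the two order-2 automorphisms sqrt(83) ↦ -sqrt(83) and sqrt(161) ↦ -sqrt(161), giving V_4.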